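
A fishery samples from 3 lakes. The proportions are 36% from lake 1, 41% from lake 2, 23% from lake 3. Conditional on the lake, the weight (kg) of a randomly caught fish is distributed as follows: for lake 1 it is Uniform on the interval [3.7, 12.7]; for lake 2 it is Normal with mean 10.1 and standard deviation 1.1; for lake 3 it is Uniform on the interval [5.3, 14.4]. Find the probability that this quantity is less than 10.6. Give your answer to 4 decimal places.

Conditional on each lake, P(X < 10.6): 1: 0.766667; 2: 0.675282; 3: 0.582418.
By total probability, P(X < 10.6) = 0.36·0.766667 + 0.41·0.675282 + 0.23·0.582418 = 0.686822.

0.6868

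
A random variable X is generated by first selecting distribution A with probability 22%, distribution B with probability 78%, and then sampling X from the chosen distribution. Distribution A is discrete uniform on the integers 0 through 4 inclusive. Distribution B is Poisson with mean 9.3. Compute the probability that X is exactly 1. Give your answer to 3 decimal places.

0.045

Conditional on each component, P(X = 1): A: 0.2; B: 0.000850245.
By total probability, P(X = 1) = 0.22·0.2 + 0.78·0.000850245 = 0.0446632.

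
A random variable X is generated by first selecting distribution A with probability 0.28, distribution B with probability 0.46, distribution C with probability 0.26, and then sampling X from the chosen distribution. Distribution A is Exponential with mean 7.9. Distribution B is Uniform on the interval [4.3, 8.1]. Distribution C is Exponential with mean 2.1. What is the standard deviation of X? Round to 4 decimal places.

Per component, A: μ=7.9, E[X²]=124.82; B: μ=6.2, E[X²]=39.6433; C: μ=2.1, E[X²]=8.82.
E[X] = 0.28·7.9 + 0.46·6.2 + 0.26·2.1 = 5.61.
E[X²] = 0.28·124.82 + 0.46·39.6433 + 0.26·8.82 = 55.4787.
Var(X) = E[X²] − (E[X])² = 55.4787 − 31.4721 = 24.0066.
SD(X) = √24.0066 = 4.89966.

4.8997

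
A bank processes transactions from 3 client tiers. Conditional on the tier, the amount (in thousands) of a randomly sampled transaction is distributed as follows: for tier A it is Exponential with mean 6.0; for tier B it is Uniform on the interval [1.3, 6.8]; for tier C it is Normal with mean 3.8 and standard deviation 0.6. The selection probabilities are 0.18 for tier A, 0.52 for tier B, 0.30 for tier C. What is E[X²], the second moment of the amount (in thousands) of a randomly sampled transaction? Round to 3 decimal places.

27.240

For each component E[X²] = Var + (mean)², giving A: 72; B: 18.9233; C: 14.8.
Overall E[X²] = 0.18·72 + 0.52·18.9233 + 0.3·14.8 = 27.2401.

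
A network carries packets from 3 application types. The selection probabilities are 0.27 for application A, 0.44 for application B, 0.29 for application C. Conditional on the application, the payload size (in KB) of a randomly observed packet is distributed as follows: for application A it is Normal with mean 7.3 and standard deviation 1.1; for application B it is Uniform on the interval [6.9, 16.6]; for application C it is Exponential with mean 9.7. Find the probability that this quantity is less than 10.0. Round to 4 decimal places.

0.5953

Conditional on each application, P(X < 10.0): A: 0.992947; B: 0.319588; C: 0.643324.
By total probability, P(X < 10.0) = 0.27·0.992947 + 0.44·0.319588 + 0.29·0.643324 = 0.595278.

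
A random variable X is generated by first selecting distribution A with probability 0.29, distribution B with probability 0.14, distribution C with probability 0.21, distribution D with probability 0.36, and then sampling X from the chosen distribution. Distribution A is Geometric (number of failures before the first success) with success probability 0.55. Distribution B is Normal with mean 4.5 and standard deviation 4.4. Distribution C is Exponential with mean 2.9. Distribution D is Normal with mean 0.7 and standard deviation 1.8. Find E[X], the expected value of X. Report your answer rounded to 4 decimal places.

Component means — A: 0.818182; B: 4.5; C: 2.9; D: 0.7.
E[X] = 0.29·0.818182 + 0.14·4.5 + 0.21·2.9 + 0.36·0.7 = 1.72827.

1.7283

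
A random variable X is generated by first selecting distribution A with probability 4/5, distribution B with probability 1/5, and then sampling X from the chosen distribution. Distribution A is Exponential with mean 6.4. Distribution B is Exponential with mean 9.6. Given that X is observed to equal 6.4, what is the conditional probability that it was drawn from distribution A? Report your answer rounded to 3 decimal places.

0.811

Likelihoods f(6.4 | ·): A: 0.0574812; B: 0.0534809.
Posterior ∝ prior × likelihood. Numerator for A: 0.8·0.0574812 = 0.0459849.
Normalizing constant: 0.8·0.0574812 + 0.2·0.0534809 = 0.0566811.
P(A | observation) = 0.0459849 / 0.0566811 = 0.811292.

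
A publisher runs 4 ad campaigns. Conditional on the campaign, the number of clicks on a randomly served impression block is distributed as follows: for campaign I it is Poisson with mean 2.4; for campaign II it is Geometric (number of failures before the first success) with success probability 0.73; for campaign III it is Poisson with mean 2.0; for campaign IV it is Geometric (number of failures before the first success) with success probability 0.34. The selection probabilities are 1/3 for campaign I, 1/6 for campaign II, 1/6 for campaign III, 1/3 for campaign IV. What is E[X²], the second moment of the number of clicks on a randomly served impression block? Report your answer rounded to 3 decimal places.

For each component E[X²] = Var + (mean)², giving I: 8.16; II: 0.64346; III: 6; IV: 9.47751.
Overall E[X²] = 0.333333·8.16 + 0.166667·0.64346 + 0.166667·6 + 0.333333·9.47751 = 6.98641.

6.986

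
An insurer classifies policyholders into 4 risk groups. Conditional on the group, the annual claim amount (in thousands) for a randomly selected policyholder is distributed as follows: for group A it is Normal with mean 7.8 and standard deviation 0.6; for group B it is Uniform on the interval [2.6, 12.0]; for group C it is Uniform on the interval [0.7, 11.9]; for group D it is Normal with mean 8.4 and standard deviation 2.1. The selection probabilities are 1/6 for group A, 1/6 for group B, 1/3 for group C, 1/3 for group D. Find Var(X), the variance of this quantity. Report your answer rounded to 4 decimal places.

Per component, A: μ=7.8, E[X²]=61.2; B: μ=7.3, E[X²]=60.6533; C: μ=6.3, E[X²]=50.1433; D: μ=8.4, E[X²]=74.97.
E[X] = 0.166667·7.8 + 0.166667·7.3 + 0.333333·6.3 + 0.333333·8.4 = 7.41667.
E[X²] = 0.166667·61.2 + 0.166667·60.6533 + 0.333333·50.1433 + 0.333333·74.97 = 62.0133.
Var(X) = E[X²] − (E[X])² = 62.0133 − 55.0069 = 7.00639.

7.0064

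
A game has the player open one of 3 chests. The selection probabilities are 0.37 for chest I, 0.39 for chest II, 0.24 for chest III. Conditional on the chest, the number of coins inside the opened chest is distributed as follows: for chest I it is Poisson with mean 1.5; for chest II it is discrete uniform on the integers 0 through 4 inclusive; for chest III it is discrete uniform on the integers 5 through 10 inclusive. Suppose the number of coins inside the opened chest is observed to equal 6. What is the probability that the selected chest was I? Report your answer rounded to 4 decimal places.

Likelihoods P(X=6 | ·): I: 0.00352999; II: 0; III: 0.166667.
Posterior ∝ prior × likelihood. Numerator for I: 0.37·0.00352999 = 0.0013061.
Normalizing constant: 0.37·0.00352999 + 0.39·0 + 0.24·0.166667 = 0.0413061.
P(I | observation) = 0.0013061 / 0.0413061 = 0.0316199.

0.0316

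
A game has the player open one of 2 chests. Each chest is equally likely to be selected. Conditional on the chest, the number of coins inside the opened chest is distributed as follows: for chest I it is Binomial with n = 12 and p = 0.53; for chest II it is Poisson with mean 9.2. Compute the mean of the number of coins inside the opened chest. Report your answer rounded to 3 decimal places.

Component means — I: 6.36; II: 9.2.
E[X] = 0.5·6.36 + 0.5·9.2 = 7.78.

7.780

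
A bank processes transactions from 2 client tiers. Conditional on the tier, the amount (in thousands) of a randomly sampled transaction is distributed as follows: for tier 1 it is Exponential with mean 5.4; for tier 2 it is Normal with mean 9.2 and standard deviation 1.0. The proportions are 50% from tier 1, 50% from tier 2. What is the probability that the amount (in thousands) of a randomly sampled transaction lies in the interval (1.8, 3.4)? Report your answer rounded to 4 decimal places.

Conditional on each tier, P(1.8 < X < 3.4): 1: 0.183742; 2: 3.31568e-09.
By total probability, P(1.8 < X < 3.4) = 0.5·0.183742 + 0.5·3.31568e-09 = 0.0918711.

0.0919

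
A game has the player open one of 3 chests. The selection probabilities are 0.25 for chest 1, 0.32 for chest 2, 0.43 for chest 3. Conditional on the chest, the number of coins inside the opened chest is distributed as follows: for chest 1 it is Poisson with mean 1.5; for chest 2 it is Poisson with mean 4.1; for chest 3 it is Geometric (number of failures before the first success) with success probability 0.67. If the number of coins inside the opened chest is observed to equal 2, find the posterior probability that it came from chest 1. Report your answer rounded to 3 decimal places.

0.452

Likelihoods P(X=2 | ·): 1: 0.251021; 2: 0.139293; 3: 0.072963.
Posterior ∝ prior × likelihood. Numerator for 1: 0.25·0.251021 = 0.0627554.
Normalizing constant: 0.25·0.251021 + 0.32·0.139293 + 0.43·0.072963 = 0.138703.
P(1 | observation) = 0.0627554 / 0.138703 = 0.452443.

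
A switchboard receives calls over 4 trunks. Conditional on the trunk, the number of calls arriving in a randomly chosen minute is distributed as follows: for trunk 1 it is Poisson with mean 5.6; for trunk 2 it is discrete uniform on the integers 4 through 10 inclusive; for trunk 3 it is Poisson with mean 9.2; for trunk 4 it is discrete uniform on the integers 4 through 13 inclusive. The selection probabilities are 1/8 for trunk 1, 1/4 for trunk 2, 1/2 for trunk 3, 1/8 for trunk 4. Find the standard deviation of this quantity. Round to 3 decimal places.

3.007

Per component, 1: μ=5.6, E[X²]=36.96; 2: μ=7, E[X²]=53; 3: μ=9.2, E[X²]=93.84; 4: μ=8.5, E[X²]=80.5.
E[X] = 0.125·5.6 + 0.25·7 + 0.5·9.2 + 0.125·8.5 = 8.1125.
E[X²] = 0.125·36.96 + 0.25·53 + 0.5·93.84 + 0.125·80.5 = 74.8525.
Var(X) = E[X²] − (E[X])² = 74.8525 − 65.8127 = 9.03984.
SD(X) = √9.03984 = 3.00663.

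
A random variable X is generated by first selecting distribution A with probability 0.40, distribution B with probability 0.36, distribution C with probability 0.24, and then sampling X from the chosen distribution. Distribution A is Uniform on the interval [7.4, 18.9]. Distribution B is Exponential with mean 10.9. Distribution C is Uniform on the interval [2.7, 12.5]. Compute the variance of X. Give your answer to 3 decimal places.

Per component, A: μ=13.15, E[X²]=183.943; B: μ=10.9, E[X²]=237.62; C: μ=7.6, E[X²]=65.7633.
E[X] = 0.4·13.15 + 0.36·10.9 + 0.24·7.6 = 11.008.
E[X²] = 0.4·183.943 + 0.36·237.62 + 0.24·65.7633 = 174.904.
Var(X) = E[X²] − (E[X])² = 174.904 − 121.176 = 53.7277.

53.728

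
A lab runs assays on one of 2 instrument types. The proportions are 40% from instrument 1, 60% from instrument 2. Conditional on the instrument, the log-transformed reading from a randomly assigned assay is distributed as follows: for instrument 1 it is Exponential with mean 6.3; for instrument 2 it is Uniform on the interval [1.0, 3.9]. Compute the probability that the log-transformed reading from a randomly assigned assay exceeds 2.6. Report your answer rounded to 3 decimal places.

0.534

Conditional on each instrument, P(X > 2.6): 1: 0.661862; 2: 0.448276.
By total probability, P(X > 2.6) = 0.4·0.661862 + 0.6·0.448276 = 0.53371.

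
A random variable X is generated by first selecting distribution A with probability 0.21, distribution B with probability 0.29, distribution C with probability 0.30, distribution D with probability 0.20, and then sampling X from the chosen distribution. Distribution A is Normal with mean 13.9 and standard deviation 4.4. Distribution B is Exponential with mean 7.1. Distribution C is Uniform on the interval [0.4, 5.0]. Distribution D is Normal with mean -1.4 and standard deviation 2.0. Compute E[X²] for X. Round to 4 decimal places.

For each component E[X²] = Var + (mean)², giving A: 212.57; B: 100.82; C: 9.05333; D: 5.96.
Overall E[X²] = 0.21·212.57 + 0.29·100.82 + 0.3·9.05333 + 0.2·5.96 = 77.7855.

77.7855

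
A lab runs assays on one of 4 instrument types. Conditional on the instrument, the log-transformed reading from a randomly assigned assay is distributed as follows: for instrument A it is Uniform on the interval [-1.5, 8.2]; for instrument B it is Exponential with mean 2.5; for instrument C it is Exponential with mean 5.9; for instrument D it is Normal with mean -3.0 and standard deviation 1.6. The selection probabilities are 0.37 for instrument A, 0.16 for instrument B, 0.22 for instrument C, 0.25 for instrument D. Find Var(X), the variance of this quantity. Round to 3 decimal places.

Per component, A: μ=3.35, E[X²]=19.0633; B: μ=2.5, E[X²]=12.5; C: μ=5.9, E[X²]=69.62; D: μ=-3, E[X²]=11.56.
E[X] = 0.37·3.35 + 0.16·2.5 + 0.22·5.9 + 0.25·-3 = 2.1875.
E[X²] = 0.37·19.0633 + 0.16·12.5 + 0.22·69.62 + 0.25·11.56 = 27.2598.
Var(X) = E[X²] − (E[X])² = 27.2598 − 4.78516 = 22.4747.

22.475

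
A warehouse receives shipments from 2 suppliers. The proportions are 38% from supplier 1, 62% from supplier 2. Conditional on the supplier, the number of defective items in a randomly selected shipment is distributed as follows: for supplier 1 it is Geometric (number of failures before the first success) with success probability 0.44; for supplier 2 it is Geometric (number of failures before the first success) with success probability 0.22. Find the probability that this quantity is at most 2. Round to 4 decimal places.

0.6390

Conditional on each supplier, P(X ≤ 2): 1: 0.824384; 2: 0.525448.
By total probability, P(X ≤ 2) = 0.38·0.824384 + 0.62·0.525448 = 0.639044.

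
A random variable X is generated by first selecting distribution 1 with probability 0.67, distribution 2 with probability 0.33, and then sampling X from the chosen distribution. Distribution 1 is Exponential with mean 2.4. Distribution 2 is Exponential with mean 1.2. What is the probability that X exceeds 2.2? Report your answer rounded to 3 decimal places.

Conditional on each component, P(X > 2.2): 1: 0.39985; 2: 0.15988.
By total probability, P(X > 2.2) = 0.67·0.39985 + 0.33·0.15988 = 0.32066.

0.321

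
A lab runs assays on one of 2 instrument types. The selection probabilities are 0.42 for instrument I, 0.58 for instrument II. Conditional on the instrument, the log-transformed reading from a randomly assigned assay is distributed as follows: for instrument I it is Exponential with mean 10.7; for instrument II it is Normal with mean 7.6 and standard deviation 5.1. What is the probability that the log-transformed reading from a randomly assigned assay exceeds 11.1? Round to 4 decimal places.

Conditional on each instrument, P(X > 11.1): I: 0.354381; II: 0.24627.
By total probability, P(X > 11.1) = 0.42·0.354381 + 0.58·0.24627 = 0.291677.

0.2917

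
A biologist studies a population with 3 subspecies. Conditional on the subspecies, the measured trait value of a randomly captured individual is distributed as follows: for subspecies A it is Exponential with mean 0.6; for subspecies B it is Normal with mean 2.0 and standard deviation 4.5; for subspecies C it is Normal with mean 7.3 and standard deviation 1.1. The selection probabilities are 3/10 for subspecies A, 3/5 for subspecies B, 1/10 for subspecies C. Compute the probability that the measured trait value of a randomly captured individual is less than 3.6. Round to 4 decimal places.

Conditional on each subspecies, P(X < 3.6): A: 0.997521; B: 0.638913; C: 0.000384614.
By total probability, P(X < 3.6) = 0.3·0.997521 + 0.6·0.638913 + 0.1·0.000384614 = 0.682643.

0.6826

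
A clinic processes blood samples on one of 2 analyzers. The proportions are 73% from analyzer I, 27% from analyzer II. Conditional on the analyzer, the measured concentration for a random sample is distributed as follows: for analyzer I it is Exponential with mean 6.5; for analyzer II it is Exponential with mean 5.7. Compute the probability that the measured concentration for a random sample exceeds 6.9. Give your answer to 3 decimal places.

Conditional on each analyzer, P(X > 6.9): I: 0.345923; II: 0.29804.
By total probability, P(X > 6.9) = 0.73·0.345923 + 0.27·0.29804 = 0.332995.

0.333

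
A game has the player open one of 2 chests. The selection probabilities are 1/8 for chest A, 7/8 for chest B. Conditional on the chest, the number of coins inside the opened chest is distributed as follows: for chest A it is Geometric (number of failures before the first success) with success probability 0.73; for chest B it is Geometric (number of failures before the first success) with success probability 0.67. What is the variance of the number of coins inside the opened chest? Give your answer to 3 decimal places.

0.708

Per component, A: μ=0.369863, E[X²]=0.64346; B: μ=0.492537, E[X²]=0.977723.
E[X] = 0.125·0.369863 + 0.875·0.492537 = 0.477203.
E[X²] = 0.125·0.64346 + 0.875·0.977723 = 0.93594.
Var(X) = E[X²] − (E[X])² = 0.93594 − 0.227723 = 0.708218.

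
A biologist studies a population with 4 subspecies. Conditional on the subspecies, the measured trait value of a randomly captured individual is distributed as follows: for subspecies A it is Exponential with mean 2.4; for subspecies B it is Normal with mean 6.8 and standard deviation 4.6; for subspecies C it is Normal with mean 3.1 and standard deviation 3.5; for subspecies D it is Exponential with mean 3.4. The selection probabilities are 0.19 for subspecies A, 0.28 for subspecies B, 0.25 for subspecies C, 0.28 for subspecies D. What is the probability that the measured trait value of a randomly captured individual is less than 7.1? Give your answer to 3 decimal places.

0.791

Conditional on each subspecies, P(X < 7.1): A: 0.948095; B: 0.526; C: 0.873451; D: 0.876094.
By total probability, P(X < 7.1) = 0.19·0.948095 + 0.28·0.526 + 0.25·0.873451 + 0.28·0.876094 = 0.791087.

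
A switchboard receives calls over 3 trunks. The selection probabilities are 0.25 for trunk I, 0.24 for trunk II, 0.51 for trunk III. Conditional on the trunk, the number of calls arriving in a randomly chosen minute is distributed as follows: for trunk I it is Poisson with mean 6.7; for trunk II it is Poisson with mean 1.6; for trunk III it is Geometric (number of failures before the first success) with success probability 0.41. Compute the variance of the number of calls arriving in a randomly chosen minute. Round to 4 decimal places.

Per component, I: μ=6.7, E[X²]=51.59; II: μ=1.6, E[X²]=4.16; III: μ=1.43902, E[X²]=5.58061.
E[X] = 0.25·6.7 + 0.24·1.6 + 0.51·1.43902 = 2.7929.
E[X²] = 0.25·51.59 + 0.24·4.16 + 0.51·5.58061 = 16.742.
Var(X) = E[X²] − (E[X])² = 16.742 − 7.8003 = 8.94171.

8.9417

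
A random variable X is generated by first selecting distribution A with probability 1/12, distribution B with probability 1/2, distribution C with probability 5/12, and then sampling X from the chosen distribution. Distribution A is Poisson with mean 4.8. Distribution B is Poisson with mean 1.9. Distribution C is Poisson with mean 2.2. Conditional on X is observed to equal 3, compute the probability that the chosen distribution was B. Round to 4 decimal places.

0.4748

Likelihoods P(X=3 | ·): A: 0.151691; B: 0.170982; C: 0.196639.
Posterior ∝ prior × likelihood. Numerator for B: 0.5·0.170982 = 0.0854909.
Normalizing constant: 0.0833333·0.151691 + 0.5·0.170982 + 0.416667·0.196639 = 0.180065.
P(B | observation) = 0.0854909 / 0.180065 = 0.474779.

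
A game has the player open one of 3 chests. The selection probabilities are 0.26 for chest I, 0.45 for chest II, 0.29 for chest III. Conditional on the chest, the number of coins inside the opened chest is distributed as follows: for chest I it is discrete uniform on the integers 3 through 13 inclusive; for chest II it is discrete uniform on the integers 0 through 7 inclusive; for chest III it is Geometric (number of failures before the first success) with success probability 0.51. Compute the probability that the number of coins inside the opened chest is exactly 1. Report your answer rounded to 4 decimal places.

Conditional on each chest, P(X = 1): I: 0; II: 0.125; III: 0.2499.
By total probability, P(X = 1) = 0.26·0 + 0.45·0.125 + 0.29·0.2499 = 0.128721.

0.1287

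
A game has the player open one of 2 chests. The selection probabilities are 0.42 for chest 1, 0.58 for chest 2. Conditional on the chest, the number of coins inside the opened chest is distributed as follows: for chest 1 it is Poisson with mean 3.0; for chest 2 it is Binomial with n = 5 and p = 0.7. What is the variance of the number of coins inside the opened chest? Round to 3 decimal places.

1.930

Per component, 1: μ=3, E[X²]=12; 2: μ=3.5, E[X²]=13.3.
E[X] = 0.42·3 + 0.58·3.5 = 3.29.
E[X²] = 0.42·12 + 0.58·13.3 = 12.754.
Var(X) = E[X²] − (E[X])² = 12.754 − 10.8241 = 1.9299.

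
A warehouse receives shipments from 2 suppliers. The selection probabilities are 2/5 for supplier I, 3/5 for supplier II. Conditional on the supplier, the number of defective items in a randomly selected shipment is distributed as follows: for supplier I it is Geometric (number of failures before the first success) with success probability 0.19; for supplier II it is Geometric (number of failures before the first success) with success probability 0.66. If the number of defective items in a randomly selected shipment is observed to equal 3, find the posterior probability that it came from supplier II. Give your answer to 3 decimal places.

Likelihoods P(X=3 | ·): I: 0.100974; II: 0.0259406.
Posterior ∝ prior × likelihood. Numerator for II: 0.6·0.0259406 = 0.0155644.
Normalizing constant: 0.4·0.100974 + 0.6·0.0259406 = 0.0559539.
P(II | observation) = 0.0155644 / 0.0559539 = 0.278164.

0.278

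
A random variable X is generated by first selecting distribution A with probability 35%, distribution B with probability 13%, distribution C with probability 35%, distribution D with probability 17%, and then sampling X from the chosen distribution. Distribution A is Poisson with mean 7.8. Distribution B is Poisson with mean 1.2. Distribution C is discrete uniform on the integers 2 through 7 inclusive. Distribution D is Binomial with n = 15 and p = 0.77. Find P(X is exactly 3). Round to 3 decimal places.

Conditional on each component, P(X = 3): A: 0.0324068; B: 0.0867439; C: 0.166667; D: 4.55216e-06.
By total probability, P(X = 3) = 0.35·0.0324068 + 0.13·0.0867439 + 0.35·0.166667 + 0.17·4.55216e-06 = 0.0809532.

0.081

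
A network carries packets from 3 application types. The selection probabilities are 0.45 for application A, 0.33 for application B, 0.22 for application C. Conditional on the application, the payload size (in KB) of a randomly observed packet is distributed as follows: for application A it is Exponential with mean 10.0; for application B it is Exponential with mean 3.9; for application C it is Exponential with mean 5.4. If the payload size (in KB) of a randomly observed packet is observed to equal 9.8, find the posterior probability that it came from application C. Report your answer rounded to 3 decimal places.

0.218

Likelihoods f(9.8 | ·): A: 0.0375311; B: 0.0207793; C: 0.0301608.
Posterior ∝ prior × likelihood. Numerator for C: 0.22·0.0301608 = 0.00663537.
Normalizing constant: 0.45·0.0375311 + 0.33·0.0207793 + 0.22·0.0301608 = 0.0303815.
P(C | observation) = 0.00663537 / 0.0303815 = 0.218401.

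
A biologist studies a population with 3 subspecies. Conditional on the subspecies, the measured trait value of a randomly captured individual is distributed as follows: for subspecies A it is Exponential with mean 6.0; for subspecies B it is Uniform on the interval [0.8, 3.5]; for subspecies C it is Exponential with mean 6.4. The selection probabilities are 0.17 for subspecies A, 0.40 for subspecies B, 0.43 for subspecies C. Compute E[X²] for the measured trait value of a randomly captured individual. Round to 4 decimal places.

49.5576

For each component E[X²] = Var + (mean)², giving A: 72; B: 5.23; C: 81.92.
Overall E[X²] = 0.17·72 + 0.4·5.23 + 0.43·81.92 = 49.5576.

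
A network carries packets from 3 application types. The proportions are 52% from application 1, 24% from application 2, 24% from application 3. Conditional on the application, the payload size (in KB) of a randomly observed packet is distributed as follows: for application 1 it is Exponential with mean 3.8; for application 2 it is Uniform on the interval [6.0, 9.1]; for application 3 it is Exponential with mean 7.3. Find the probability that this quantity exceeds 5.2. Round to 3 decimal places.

Conditional on each application, P(X > 5.2): 1: 0.254508; 2: 1; 3: 0.490501.
By total probability, P(X > 5.2) = 0.52·0.254508 + 0.24·1 + 0.24·0.490501 = 0.490065.

0.490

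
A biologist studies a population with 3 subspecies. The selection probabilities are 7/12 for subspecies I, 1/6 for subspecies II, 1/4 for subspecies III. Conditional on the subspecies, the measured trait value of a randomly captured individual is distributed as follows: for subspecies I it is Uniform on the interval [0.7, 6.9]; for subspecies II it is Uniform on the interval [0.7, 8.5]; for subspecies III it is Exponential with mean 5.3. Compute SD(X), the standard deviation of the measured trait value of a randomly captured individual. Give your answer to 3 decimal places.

3.185

Per component, I: μ=3.8, E[X²]=17.6433; II: μ=4.6, E[X²]=26.23; III: μ=5.3, E[X²]=56.18.
E[X] = 0.583333·3.8 + 0.166667·4.6 + 0.25·5.3 = 4.30833.
E[X²] = 0.583333·17.6433 + 0.166667·26.23 + 0.25·56.18 = 28.7086.
Var(X) = E[X²] − (E[X])² = 28.7086 − 18.5617 = 10.1469.
SD(X) = √10.1469 = 3.18542.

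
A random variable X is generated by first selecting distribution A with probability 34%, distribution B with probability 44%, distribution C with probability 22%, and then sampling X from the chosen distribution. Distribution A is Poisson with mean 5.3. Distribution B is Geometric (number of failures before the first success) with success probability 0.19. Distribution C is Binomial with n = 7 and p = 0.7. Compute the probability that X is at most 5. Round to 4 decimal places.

0.6548

Conditional on each component, P(X ≤ 5): A: 0.563473; B: 0.71757; C: 0.670583.
By total probability, P(X ≤ 5) = 0.34·0.563473 + 0.44·0.71757 + 0.22·0.670583 = 0.65484.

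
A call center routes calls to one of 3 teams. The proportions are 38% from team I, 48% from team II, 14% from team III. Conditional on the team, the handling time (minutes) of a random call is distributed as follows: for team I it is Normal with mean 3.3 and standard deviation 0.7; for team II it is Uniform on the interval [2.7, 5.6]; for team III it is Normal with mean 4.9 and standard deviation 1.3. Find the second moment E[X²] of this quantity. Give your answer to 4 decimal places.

16.5256

For each component E[X²] = Var + (mean)², giving I: 11.38; II: 17.9233; III: 25.7.
Overall E[X²] = 0.38·11.38 + 0.48·17.9233 + 0.14·25.7 = 16.5256.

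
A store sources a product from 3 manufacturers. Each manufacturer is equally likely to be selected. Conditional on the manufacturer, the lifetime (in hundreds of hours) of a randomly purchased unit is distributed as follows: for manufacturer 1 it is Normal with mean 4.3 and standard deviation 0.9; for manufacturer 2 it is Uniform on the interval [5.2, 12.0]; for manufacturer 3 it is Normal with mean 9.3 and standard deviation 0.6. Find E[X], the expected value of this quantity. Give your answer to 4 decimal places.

Component means — 1: 4.3; 2: 8.6; 3: 9.3.
E[X] = 0.333333·4.3 + 0.333333·8.6 + 0.333333·9.3 = 7.4.

7.4000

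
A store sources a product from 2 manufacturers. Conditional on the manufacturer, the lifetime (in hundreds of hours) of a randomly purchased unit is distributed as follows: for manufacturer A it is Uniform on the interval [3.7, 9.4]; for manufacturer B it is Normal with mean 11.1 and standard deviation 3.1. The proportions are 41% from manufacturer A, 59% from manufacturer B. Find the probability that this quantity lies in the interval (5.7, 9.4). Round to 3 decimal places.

Conditional on each manufacturer, P(5.7 < X < 9.4): A: 0.649123; B: 0.250953.
By total probability, P(5.7 < X < 9.4) = 0.41·0.649123 + 0.59·0.250953 = 0.414203.

0.414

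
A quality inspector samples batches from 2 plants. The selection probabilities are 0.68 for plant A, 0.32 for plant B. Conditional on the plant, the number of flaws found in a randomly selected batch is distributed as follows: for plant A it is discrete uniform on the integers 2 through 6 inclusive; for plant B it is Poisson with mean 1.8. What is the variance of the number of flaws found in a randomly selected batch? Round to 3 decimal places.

Per component, A: μ=4, E[X²]=18; B: μ=1.8, E[X²]=5.04.
E[X] = 0.68·4 + 0.32·1.8 = 3.296.
E[X²] = 0.68·18 + 0.32·5.04 = 13.8528.
Var(X) = E[X²] − (E[X])² = 13.8528 − 10.8636 = 2.98918.

2.989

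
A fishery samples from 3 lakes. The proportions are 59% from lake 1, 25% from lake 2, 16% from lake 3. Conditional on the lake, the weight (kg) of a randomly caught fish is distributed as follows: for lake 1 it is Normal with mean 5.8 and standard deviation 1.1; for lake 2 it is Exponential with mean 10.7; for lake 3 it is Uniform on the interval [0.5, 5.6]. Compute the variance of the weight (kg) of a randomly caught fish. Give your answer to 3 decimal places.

36.279

Per component, 1: μ=5.8, E[X²]=34.85; 2: μ=10.7, E[X²]=228.98; 3: μ=3.05, E[X²]=11.47.
E[X] = 0.59·5.8 + 0.25·10.7 + 0.16·3.05 = 6.585.
E[X²] = 0.59·34.85 + 0.25·228.98 + 0.16·11.47 = 79.6417.
Var(X) = E[X²] − (E[X])² = 79.6417 − 43.3622 = 36.2795.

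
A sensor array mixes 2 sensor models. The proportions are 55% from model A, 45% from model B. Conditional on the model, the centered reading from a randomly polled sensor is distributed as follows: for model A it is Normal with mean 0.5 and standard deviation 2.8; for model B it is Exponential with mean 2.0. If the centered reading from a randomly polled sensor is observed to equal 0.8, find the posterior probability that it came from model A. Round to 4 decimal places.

0.3406

Likelihoods f(0.8 | ·): A: 0.141664; B: 0.33516.
Posterior ∝ prior × likelihood. Numerator for A: 0.55·0.141664 = 0.0779152.
Normalizing constant: 0.55·0.141664 + 0.45·0.33516 = 0.228737.
P(A | observation) = 0.0779152 / 0.228737 = 0.340632.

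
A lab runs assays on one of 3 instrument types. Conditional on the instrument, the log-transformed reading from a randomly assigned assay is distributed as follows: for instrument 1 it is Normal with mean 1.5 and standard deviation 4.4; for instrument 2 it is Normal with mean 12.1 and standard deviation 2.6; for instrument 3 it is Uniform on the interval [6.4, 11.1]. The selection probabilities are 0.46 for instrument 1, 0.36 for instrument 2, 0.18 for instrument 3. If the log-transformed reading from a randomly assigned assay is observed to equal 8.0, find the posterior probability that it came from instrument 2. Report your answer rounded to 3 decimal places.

Likelihoods f(8.0 | ·): 1: 0.0304487; 2: 0.0442547; 3: 0.212766.
Posterior ∝ prior × likelihood. Numerator for 2: 0.36·0.0442547 = 0.0159317.
Normalizing constant: 0.46·0.0304487 + 0.36·0.0442547 + 0.18·0.212766 = 0.068236.
P(2 | observation) = 0.0159317 / 0.068236 = 0.233479.

0.233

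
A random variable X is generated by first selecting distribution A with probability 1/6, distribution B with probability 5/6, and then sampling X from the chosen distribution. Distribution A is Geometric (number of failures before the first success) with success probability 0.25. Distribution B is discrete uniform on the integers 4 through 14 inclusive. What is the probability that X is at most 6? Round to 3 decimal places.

0.372

Conditional on each component, P(X ≤ 6): A: 0.866516; B: 0.272727.
By total probability, P(X ≤ 6) = 0.166667·0.866516 + 0.833333·0.272727 = 0.371692.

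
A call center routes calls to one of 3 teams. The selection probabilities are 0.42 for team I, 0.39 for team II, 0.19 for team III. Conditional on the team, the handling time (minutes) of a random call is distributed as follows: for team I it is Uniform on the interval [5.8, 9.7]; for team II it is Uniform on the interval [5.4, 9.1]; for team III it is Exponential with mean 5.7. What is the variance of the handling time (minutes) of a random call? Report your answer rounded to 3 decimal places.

7.705

Per component, I: μ=7.75, E[X²]=61.33; II: μ=7.25, E[X²]=53.7033; III: μ=5.7, E[X²]=64.98.
E[X] = 0.42·7.75 + 0.39·7.25 + 0.19·5.7 = 7.1655.
E[X²] = 0.42·61.33 + 0.39·53.7033 + 0.19·64.98 = 59.0491.
Var(X) = E[X²] − (E[X])² = 59.0491 − 51.3444 = 7.70471.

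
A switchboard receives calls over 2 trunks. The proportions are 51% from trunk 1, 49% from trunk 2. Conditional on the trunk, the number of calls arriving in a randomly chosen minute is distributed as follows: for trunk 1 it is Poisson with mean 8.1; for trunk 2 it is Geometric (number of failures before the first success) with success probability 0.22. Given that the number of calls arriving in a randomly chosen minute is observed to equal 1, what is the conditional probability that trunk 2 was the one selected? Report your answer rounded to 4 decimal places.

Likelihoods P(X=1 | ·): 1: 0.00245867; 2: 0.1716.
Posterior ∝ prior × likelihood. Numerator for 2: 0.49·0.1716 = 0.084084.
Normalizing constant: 0.51·0.00245867 + 0.49·0.1716 = 0.0853379.
P(2 | observation) = 0.084084 / 0.0853379 = 0.985306.

0.9853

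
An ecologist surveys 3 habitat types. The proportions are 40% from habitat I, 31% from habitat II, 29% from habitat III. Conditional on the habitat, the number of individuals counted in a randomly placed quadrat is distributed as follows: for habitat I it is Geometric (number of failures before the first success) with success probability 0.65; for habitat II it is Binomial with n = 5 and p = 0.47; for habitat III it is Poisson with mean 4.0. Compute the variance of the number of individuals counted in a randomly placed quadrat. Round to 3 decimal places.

Per component, I: μ=0.538462, E[X²]=1.11834; II: μ=2.35, E[X²]=6.768; III: μ=4, E[X²]=20.
E[X] = 0.4·0.538462 + 0.31·2.35 + 0.29·4 = 2.10388.
E[X²] = 0.4·1.11834 + 0.31·6.768 + 0.29·20 = 8.34542.
Var(X) = E[X²] − (E[X])² = 8.34542 − 4.42633 = 3.91909.

3.919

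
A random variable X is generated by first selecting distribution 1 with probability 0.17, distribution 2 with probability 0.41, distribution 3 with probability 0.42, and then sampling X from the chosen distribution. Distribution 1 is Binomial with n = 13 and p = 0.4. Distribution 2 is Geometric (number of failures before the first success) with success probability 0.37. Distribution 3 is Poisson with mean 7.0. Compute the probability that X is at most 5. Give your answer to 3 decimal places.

0.608

Conditional on each component, P(X ≤ 5): 1: 0.574396; 2: 0.937476; 3: 0.300708.
By total probability, P(X ≤ 5) = 0.17·0.574396 + 0.41·0.937476 + 0.42·0.300708 = 0.60831.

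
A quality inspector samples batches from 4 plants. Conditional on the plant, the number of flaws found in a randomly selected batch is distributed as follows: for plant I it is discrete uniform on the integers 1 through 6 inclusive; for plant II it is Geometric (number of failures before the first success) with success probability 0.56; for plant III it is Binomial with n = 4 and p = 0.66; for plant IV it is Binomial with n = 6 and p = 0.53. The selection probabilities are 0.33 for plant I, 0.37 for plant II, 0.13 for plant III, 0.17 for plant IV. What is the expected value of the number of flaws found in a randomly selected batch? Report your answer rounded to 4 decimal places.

Component means — I: 3.5; II: 0.785714; III: 2.64; IV: 3.18.
E[X] = 0.33·3.5 + 0.37·0.785714 + 0.13·2.64 + 0.17·3.18 = 2.32951.

2.3295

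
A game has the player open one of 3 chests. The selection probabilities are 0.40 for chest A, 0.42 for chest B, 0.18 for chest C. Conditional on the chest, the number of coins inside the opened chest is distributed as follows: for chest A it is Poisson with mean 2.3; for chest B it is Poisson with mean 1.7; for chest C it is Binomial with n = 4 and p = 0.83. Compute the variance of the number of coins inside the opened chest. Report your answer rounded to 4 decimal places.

2.0694

Per component, A: μ=2.3, E[X²]=7.59; B: μ=1.7, E[X²]=4.59; C: μ=3.32, E[X²]=11.5868.
E[X] = 0.4·2.3 + 0.42·1.7 + 0.18·3.32 = 2.2316.
E[X²] = 0.4·7.59 + 0.42·4.59 + 0.18·11.5868 = 7.04942.
Var(X) = E[X²] − (E[X])² = 7.04942 − 4.98004 = 2.06939.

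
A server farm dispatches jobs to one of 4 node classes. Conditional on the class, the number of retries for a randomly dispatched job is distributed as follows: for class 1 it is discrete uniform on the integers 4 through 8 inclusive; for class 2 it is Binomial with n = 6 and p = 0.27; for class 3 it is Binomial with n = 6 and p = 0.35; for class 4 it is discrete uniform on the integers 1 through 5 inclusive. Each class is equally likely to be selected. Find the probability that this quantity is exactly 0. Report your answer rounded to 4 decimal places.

0.0567

Conditional on each class, P(X = 0): 1: 0; 2: 0.151334; 3: 0.0754189; 4: 0.
By total probability, P(X = 0) = 0.25·0 + 0.25·0.151334 + 0.25·0.0754189 + 0.25·0 = 0.0566883.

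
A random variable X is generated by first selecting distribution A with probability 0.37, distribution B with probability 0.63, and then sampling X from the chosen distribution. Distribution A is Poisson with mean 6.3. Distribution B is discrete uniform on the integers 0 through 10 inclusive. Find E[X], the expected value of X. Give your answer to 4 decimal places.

Component means — A: 6.3; B: 5.
E[X] = 0.37·6.3 + 0.63·5 = 5.481.

5.4810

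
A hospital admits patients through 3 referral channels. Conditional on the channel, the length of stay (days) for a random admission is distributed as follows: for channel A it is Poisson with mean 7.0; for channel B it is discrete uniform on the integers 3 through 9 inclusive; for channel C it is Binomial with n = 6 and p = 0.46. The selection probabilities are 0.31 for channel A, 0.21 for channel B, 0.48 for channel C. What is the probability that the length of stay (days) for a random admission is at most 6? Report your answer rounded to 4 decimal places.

0.7394

Conditional on each channel, P(X ≤ 6): A: 0.449711; B: 0.571429; C: 1.
By total probability, P(X ≤ 6) = 0.31·0.449711 + 0.21·0.571429 + 0.48·1 = 0.73941.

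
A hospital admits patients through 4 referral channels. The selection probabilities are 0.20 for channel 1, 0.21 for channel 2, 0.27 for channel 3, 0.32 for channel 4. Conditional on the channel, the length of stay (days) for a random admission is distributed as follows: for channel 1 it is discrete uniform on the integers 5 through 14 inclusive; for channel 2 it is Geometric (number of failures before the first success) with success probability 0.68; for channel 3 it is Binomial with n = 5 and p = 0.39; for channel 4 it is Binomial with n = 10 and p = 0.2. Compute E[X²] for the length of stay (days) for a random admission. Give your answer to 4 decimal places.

For each component E[X²] = Var + (mean)², giving 1: 98.5; 2: 0.913495; 3: 4.992; 4: 5.6.
Overall E[X²] = 0.2·98.5 + 0.21·0.913495 + 0.27·4.992 + 0.32·5.6 = 23.0317.

23.0317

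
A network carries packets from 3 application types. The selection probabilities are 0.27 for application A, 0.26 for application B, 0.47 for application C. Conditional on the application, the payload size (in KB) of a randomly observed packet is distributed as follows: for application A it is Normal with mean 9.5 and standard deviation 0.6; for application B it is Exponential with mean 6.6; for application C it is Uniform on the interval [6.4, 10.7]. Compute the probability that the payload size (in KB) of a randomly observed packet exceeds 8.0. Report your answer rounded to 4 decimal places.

0.6408

Conditional on each application, P(X > 8.0): A: 0.99379; B: 0.297565; C: 0.627907.
By total probability, P(X > 8.0) = 0.27·0.99379 + 0.26·0.297565 + 0.47·0.627907 = 0.640807.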